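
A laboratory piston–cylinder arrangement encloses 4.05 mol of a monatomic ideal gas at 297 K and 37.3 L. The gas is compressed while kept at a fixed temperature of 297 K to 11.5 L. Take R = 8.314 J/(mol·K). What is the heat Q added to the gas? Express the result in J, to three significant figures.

Q ≈ -11800 J

Isothermal ⇒ ΔU = 0, so Q = W = nRT ln(V₂/V₁).
Q = (4.05)(8.314)(297) ln(11.5/37.3) = 10000 × -1.177 = -11767 J.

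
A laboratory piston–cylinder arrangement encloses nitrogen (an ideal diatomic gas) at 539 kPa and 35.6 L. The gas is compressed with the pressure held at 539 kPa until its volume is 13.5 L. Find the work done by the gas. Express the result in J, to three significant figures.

Isobaric: W = P ΔV.
W = (539 kPa)(13.5 − 35.6 L) = (539)(-22.1) = -11912 J.

W ≈ -11900 J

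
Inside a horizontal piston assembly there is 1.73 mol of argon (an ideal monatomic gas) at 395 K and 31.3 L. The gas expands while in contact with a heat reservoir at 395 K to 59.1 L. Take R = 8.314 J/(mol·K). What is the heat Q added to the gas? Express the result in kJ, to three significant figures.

Isothermal ⇒ ΔU = 0, so Q = W = nRT ln(V₂/V₁).
Q = (1.73)(8.314)(395) ln(59.1/31.3) = 5681 × 0.6356 = 3611 J.

Q ≈ 3.61 kJ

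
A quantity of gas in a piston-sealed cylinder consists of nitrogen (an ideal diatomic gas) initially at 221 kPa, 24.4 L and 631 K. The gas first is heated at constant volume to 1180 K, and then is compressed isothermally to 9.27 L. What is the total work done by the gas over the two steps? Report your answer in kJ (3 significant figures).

Step 1 (isochoric): W = 0 (constant volume).
After step 1: P = 413.3 kPa (V unchanged).
Step 2 (isothermal): W = P₁V₁ ln(V₂/V₁) = (10084) ln(9.27/24.4) = -9759 J.
W_total = 0 − 9759 = -9759 J.

W_total ≈ -9.76 kJ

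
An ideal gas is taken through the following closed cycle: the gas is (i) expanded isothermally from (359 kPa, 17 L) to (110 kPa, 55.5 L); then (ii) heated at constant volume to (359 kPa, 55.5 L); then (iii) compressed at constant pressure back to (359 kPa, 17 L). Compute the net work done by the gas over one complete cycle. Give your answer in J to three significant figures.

W_net ≈ -6600 J

Leg (i): W = PᵢVᵢ ln(V_f/Vᵢ) = (6103) ln(55.5/17) = 7221 J.
Leg (ii): W = 0.
Leg (iii): W = PΔV = (359)(17 − 55.5) = -13822 J.
W_net = 7221 − 13822 = -6601 J.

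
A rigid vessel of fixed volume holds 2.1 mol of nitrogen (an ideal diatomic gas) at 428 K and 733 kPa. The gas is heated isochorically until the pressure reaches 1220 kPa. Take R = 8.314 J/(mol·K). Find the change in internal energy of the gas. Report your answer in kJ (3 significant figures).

ΔU ≈ 12.4 kJ

Constant volume ⇒ W = 0, so Q = ΔU = nCᵥΔT with Cᵥ = 5R/2 = 20.79 J/(mol·K).
At constant V, T₂/T₁ = P₂/P₁ ⇒ ΔT = T₁(P₂/P₁ − 1) = 428·(1220/733 − 1) = 284.4 K.
ΔU = (2.1)(20.79)(284.4) = 12412 J.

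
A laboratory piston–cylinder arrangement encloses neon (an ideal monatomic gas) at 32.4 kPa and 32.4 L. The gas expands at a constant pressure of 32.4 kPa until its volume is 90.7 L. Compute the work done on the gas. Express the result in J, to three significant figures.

W ≈ -1890 J

Isobaric: W = P ΔV.
W = (32.4 kPa)(90.7 − 32.4 L) = (32.4)(58.3) = 1889 J.
Work on gas = −W_by = -1889 J.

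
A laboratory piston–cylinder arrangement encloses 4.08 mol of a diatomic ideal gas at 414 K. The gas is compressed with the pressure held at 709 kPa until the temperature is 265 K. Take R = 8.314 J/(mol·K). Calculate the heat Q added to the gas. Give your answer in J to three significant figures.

Q ≈ -17700 J

Isobaric: W = nRΔT = (4.08)(8.314)(-149) = -5054 J.
ΔU = nCᵥΔT with Cᵥ = 5R/2: ΔU = (4.08)(20.79)(-149) = -12636 J.
Q = ΔU + W = -12636 − 5054 = -17690 J.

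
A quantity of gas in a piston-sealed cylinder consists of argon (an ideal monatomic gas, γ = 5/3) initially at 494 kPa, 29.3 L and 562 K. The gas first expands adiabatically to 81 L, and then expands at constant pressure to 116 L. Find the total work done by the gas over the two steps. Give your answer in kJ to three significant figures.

Step 1 (adiabatic): W = (P₁V₁ − P₂V₂)/(γ−1) = (14474 − 7348)/0.667 = 10689 J.
After step 1: P = 90.72 kPa, V = 81 L, T = 285.3 K.
Step 2 (isobaric): W = PΔV = (90.72 kPa)(116 − 81 L) = 3175 J.
W_total = 10689 + 3175 = 13864 J.

W_total ≈ 13.9 kJ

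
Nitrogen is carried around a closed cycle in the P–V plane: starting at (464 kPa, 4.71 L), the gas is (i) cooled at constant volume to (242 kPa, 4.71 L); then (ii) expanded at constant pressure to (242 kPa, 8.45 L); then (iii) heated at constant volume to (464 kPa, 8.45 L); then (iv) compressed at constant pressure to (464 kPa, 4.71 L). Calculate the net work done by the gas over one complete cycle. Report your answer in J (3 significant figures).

W_net ≈ -830 J

Constant-volume legs do no work.
W(ii) = (242)(8.45 − 4.71) = 905.1 J; W(iv) = (464)(4.71 − 8.45) = -1735 J.
W_net = 905.1 − 1735 = -830.3 J (the counter-clockwise enclosed area).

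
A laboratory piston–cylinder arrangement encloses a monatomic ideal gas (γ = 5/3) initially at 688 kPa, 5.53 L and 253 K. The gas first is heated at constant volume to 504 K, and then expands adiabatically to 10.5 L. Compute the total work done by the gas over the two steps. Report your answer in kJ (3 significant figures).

Step 1 (isochoric): W = 0 (constant volume).
After step 1: P = 1371 kPa (V unchanged).
Step 2 (adiabatic): W = (P₁V₁ − P₂V₂)/(γ−1) = (7579 − 4943)/0.667 = 3954 J.
W_total = 0 + 3954 = 3954 J.

W_total ≈ 3.95 kJ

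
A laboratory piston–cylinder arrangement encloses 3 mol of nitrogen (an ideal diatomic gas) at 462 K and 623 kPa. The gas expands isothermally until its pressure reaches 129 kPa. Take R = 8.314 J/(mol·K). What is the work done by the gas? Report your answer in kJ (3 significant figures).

W ≈ 18.1 kJ

Isothermal process: W = nRT ln(V₂/V₁) = nRT ln(P₁/P₂).
W = (3)(8.314)(462) × ln(623/129)
  = 11523 × ln(4.829) = 11523 × 1.575
W_by_gas = 18146 J.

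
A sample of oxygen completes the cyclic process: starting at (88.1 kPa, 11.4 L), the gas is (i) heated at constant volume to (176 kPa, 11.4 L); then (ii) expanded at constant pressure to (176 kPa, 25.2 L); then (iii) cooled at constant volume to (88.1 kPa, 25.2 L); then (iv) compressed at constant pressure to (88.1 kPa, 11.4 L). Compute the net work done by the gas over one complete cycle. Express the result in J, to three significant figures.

Constant-volume legs do no work.
W(ii) = (176)(25.2 − 11.4) = 2429 J; W(iv) = (88.1)(11.4 − 25.2) = -1216 J.
W_net = 2429 − 1216 = 1213 J (the clockwise enclosed area).

W_net ≈ 1210 J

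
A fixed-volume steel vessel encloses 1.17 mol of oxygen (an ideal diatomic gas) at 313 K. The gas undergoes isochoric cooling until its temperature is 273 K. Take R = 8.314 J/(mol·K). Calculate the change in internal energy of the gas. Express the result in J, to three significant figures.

Constant volume ⇒ W = 0, so Q = ΔU = nCᵥΔT with Cᵥ = 5R/2 = 20.79 J/(mol·K).
ΔU = (1.17)(20.79)(273 − 313) = -972.7 J.

ΔU ≈ -973 J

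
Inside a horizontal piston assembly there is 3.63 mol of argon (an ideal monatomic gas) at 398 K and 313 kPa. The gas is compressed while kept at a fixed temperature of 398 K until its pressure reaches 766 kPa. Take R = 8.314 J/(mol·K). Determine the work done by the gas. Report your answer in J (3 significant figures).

Isothermal process: W = nRT ln(V₂/V₁) = nRT ln(P₁/P₂).
W = (3.63)(8.314)(398) × ln(313/766)
  = 12012 × ln(0.4086) = 12012 × -0.895
W_by_gas = -10750 J.

W ≈ -10800 J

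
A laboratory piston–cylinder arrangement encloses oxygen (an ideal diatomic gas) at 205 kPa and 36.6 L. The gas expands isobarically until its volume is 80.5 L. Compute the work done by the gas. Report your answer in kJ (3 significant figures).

W ≈ 9.00 kJ

Isobaric: W = P ΔV.
W = (205 kPa)(80.5 − 36.6 L) = (205)(43.9) = 9000 J.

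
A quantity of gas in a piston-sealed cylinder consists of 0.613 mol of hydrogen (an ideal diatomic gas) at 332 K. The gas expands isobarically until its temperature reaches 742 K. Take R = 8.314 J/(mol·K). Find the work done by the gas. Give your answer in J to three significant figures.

W ≈ 2090 J

Isobaric: W = P ΔV = nR ΔT.
W = (0.613)(8.314)(742 − 332) = 2090 J.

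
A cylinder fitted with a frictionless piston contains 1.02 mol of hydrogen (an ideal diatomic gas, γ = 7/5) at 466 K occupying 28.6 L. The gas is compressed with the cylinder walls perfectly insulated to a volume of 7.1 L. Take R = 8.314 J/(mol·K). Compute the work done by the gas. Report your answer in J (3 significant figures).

W ≈ -7370 J

Adiabatic: TV^(γ−1) = const with γ = 7/5.
T₂ = T₁ (V₁/V₂)^(γ−1) = 466 × (28.6/7.1)^0.4 = 466 × 1.746 = 813.6 K.
W_by = nCᵥ(T₁ − T₂) = (1.02)(20.79)(466 − 813.6) = -7370 J.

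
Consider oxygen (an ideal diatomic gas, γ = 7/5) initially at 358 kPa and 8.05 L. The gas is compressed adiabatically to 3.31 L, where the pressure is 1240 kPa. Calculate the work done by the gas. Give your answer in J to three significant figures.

W ≈ -3060 J

Adiabatic: W = (P₁V₁ − P₂V₂)/(γ − 1) with γ = 7/5.
P₁V₁ = 2882 J, P₂V₂ = 4104 J.
W = (2882 − 4104) / 0.4 = -3056 J.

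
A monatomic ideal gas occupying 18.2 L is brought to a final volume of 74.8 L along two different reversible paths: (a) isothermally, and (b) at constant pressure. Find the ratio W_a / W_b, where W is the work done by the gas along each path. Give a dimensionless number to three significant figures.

W_a / W_b ≈ 0.454

Path (a) isothermal: W = P₁V₁ ln(V₂/V₁) → W_a/(P₁V₁) = 1.413.
Path (b) isobaric: W = P₁(V₂ − V₁) → W_b/(P₁V₁) = 3.11.
W_a / W_b = 1.413 / 3.11 = 0.4545.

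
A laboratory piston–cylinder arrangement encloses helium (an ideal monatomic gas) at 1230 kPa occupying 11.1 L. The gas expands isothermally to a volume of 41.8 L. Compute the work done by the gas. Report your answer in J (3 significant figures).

W ≈ 18100 J

Isothermal: W = nRT ln(V₂/V₁) = P₁V₁ ln(V₂/V₁).
P₁V₁ = (1230 kPa)(11.1 L) = 13653 J.
W = 13653 × ln(41.8/11.1) = 13653 × 1.326
W_by_gas = 18103 J.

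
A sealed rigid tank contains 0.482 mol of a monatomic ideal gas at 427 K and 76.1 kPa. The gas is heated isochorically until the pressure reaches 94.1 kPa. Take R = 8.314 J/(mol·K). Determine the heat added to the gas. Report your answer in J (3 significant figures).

Q ≈ 607 J

Constant volume ⇒ W = 0, so Q = ΔU = nCᵥΔT with Cᵥ = 3R/2 = 12.47 J/(mol·K).
At constant V, T₂/T₁ = P₂/P₁ ⇒ ΔT = T₁(P₂/P₁ − 1) = 427·(94.1/76.1 − 1) = 101 K.
ΔU = (0.482)(12.47)(101) = 607.1 J.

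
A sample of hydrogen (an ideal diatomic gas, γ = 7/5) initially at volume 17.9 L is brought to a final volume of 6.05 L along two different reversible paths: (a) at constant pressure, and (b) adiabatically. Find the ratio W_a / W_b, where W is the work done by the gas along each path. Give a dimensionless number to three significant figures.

Path (a) isobaric: W = P₁(V₂ − V₁) → W_a/(P₁V₁) = -0.662.
Path (b) adiabatic: W = P₁V₁(1 − (V₁/V₂)^(γ−1))/(γ−1) → W_b/(P₁V₁) = -1.358.
W_a / W_b = -0.662 / -1.358 = 0.4874.

W_a / W_b ≈ 0.487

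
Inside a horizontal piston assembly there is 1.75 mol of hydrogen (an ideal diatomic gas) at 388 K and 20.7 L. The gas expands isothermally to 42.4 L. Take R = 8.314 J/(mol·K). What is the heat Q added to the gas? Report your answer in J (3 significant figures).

Q ≈ 4050 J

Isothermal ⇒ ΔU = 0, so Q = W = nRT ln(V₂/V₁).
Q = (1.75)(8.314)(388) ln(42.4/20.7) = 5645 × 0.717 = 4048 J.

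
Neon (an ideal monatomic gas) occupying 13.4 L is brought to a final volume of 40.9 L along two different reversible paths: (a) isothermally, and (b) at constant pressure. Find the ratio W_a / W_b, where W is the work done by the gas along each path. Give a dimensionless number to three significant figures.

W_a / W_b ≈ 0.544

Path (a) isothermal: W = P₁V₁ ln(V₂/V₁) → W_a/(P₁V₁) = 1.116.
Path (b) isobaric: W = P₁(V₂ − V₁) → W_b/(P₁V₁) = 2.052.
W_a / W_b = 1.116 / 2.052 = 0.5437.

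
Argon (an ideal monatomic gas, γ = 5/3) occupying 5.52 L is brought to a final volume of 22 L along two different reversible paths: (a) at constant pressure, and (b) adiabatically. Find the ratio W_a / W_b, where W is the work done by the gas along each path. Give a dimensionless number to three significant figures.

W_a / W_b ≈ 3.31

Path (a) isobaric: W = P₁(V₂ − V₁) → W_a/(P₁V₁) = 2.986.
Path (b) adiabatic: W = P₁V₁(1 − (V₁/V₂)^(γ−1))/(γ−1) → W_b/(P₁V₁) = 0.9033.
W_a / W_b = 2.986 / 0.9033 = 3.305.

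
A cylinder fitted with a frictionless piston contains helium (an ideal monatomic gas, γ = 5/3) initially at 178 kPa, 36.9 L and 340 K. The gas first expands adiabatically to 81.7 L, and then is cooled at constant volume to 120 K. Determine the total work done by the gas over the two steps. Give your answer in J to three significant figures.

W_total ≈ 4050 J

Step 1 (adiabatic): W = (P₁V₁ − P₂V₂)/(γ−1) = (6568 − 3866)/0.667 = 4053 J.
Step 2 (isochoric): W = 0 (constant volume).
W_total = 4053 + 0 = 4053 J.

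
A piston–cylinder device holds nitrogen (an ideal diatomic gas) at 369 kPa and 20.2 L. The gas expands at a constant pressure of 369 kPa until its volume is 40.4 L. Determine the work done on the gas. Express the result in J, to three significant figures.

W ≈ -7450 J

Isobaric: W = P ΔV.
W = (369 kPa)(40.4 − 20.2 L) = (369)(20.2) = 7454 J.
Work on gas = −W_by = -7454 J.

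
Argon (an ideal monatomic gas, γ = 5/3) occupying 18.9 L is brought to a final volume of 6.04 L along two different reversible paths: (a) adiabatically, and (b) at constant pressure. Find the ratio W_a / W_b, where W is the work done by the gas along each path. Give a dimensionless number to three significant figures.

Path (a) adiabatic: W = P₁V₁(1 − (V₁/V₂)^(γ−1))/(γ−1) → W_a/(P₁V₁) = -1.709.
Path (b) isobaric: W = P₁(V₂ − V₁) → W_b/(P₁V₁) = -0.6804.
W_a / W_b = -1.709 / -0.6804 = 2.512.

W_a / W_b ≈ 2.51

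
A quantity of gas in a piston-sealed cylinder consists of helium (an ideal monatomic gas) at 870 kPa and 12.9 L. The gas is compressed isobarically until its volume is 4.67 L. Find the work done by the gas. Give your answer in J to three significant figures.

Isobaric: W = P ΔV.
W = (870 kPa)(4.67 − 12.9 L) = (870)(-8.23) = -7160 J.

W ≈ -7160 J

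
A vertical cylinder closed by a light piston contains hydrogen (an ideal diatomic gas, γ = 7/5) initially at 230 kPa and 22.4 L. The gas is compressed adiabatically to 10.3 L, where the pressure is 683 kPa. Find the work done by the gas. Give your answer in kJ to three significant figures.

Adiabatic: W = (P₁V₁ − P₂V₂)/(γ − 1) with γ = 7/5.
P₁V₁ = 5152 J, P₂V₂ = 7035 J.
W = (5152 − 7035) / 0.4 = -4707 J.

W ≈ -4.71 kJ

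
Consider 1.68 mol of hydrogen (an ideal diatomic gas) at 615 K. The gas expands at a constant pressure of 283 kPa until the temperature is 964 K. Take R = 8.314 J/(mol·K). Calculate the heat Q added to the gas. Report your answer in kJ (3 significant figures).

Isobaric: W = nRΔT = (1.68)(8.314)(349) = 4875 J.
ΔU = nCᵥΔT with Cᵥ = 5R/2: ΔU = (1.68)(20.79)(349) = 12187 J.
Q = ΔU + W = 12187 + 4875 = 17061 J.

Q ≈ 17.1 kJ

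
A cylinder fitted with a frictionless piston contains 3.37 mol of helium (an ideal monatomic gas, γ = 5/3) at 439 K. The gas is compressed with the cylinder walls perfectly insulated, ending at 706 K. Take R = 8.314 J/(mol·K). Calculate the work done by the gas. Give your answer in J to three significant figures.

Adiabatic ⇒ Q = 0, so W_by = −ΔU = nCᵥ(T₁ − T₂).
Cᵥ = 3R/2 = 12.47 J/(mol·K).
W = (3.37)(12.47)(439 − 706) = -11221 J.

W ≈ -11200 J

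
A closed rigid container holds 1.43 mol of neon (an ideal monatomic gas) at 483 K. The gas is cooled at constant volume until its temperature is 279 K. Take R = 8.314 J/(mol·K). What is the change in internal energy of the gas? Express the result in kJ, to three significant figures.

ΔU ≈ -3.64 kJ

Constant volume ⇒ W = 0, so Q = ΔU = nCᵥΔT with Cᵥ = 3R/2 = 12.47 J/(mol·K).
ΔU = (1.43)(12.47)(279 − 483) = -3638 J.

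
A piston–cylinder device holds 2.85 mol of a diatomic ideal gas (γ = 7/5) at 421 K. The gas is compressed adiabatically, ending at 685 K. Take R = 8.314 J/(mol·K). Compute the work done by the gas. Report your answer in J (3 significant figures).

W ≈ -15600 J

Adiabatic ⇒ Q = 0, so W_by = −ΔU = nCᵥ(T₁ − T₂).
Cᵥ = 5R/2 = 20.79 J/(mol·K).
W = (2.85)(20.79)(421 − 685) = -15639 J.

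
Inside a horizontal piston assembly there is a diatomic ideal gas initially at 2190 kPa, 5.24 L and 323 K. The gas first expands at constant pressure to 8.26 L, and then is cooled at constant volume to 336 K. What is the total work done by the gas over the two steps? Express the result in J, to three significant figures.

Step 1 (isobaric): W = PΔV = (2190 kPa)(8.26 − 5.24 L) = 6614 J.
Step 2 (isochoric): W = 0 (constant volume).
W_total = 6614 + 0 = 6614 J.

W_total ≈ 6610 J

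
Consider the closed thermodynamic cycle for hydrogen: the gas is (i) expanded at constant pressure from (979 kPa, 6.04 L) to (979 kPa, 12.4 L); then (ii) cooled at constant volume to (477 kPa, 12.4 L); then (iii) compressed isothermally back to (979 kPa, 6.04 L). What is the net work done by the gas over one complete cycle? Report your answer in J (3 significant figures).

Leg (i): W = PΔV = (979)(12.4 − 6.04) = 6226 J.
Leg (ii): W = 0.
Leg (iii): W = PᵢVᵢ ln(V_f/Vᵢ) = (5915) ln(6.04/12.4) = -4254 J.
W_net = 6226 − 4254 = 1972 J.

W_net ≈ 1970 J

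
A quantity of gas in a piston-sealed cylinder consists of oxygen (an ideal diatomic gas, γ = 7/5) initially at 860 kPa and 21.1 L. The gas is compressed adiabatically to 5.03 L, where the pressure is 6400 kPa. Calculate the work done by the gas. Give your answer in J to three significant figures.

Adiabatic: W = (P₁V₁ − P₂V₂)/(γ − 1) with γ = 7/5.
P₁V₁ = 18146 J, P₂V₂ = 32192 J.
W = (18146 − 32192) / 0.4 = -35115 J.

W ≈ -35100 J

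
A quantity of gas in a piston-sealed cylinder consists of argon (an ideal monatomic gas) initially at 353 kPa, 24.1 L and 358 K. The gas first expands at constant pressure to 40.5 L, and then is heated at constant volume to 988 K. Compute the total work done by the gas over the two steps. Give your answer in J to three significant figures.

W_total ≈ 5790 J

Step 1 (isobaric): W = PΔV = (353 kPa)(40.5 − 24.1 L) = 5789 J.
Step 2 (isochoric): W = 0 (constant volume).
W_total = 5789 + 0 = 5789 J.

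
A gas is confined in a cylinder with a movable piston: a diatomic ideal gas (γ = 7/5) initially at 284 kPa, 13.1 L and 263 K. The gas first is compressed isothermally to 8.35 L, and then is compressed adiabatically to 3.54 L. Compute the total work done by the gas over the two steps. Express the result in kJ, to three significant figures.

W_total ≈ -5.48 kJ

Step 1 (isothermal): W = P₁V₁ ln(V₂/V₁) = (3720) ln(8.35/13.1) = -1675 J.
After step 1: P = 445.6 kPa, V = 8.35 L, T = 263 K.
Step 2 (adiabatic): W = (P₁V₁ − P₂V₂)/(γ−1) = (3720 − 5244)/0.4 = -3809 J.
W_total = -1675 − 3809 = -5484 J.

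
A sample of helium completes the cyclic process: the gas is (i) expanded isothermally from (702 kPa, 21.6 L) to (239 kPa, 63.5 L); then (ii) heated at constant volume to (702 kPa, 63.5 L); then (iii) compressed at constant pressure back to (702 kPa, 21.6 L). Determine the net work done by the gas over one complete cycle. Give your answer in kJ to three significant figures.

W_net ≈ -13.1 kJ

Leg (i): W = PᵢVᵢ ln(V_f/Vᵢ) = (15163) ln(63.5/21.6) = 16351 J.
Leg (ii): W = 0.
Leg (iii): W = PΔV = (702)(21.6 − 63.5) = -29414 J.
W_net = 16351 − 29414 = -13063 J.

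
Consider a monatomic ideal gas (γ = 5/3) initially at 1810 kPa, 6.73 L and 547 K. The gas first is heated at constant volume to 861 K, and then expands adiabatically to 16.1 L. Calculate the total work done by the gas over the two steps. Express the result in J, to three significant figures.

W_total ≈ 12700 J

Step 1 (isochoric): W = 0 (constant volume).
After step 1: P = 2849 kPa (V unchanged).
Step 2 (adiabatic): W = (P₁V₁ − P₂V₂)/(γ−1) = (19174 − 10719)/0.667 = 12682 J.
W_total = 0 + 12682 = 12682 J.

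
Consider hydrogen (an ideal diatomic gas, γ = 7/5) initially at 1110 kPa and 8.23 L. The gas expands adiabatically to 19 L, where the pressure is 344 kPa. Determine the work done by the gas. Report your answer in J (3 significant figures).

Adiabatic: W = (P₁V₁ − P₂V₂)/(γ − 1) with γ = 7/5.
P₁V₁ = 9135 J, P₂V₂ = 6536 J.
W = (9135 − 6536) / 0.4 = 6498 J.

W ≈ 6500 J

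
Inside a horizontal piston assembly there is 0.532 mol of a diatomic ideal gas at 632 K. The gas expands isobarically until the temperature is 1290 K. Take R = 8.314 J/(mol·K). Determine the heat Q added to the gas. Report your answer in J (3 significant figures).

Isobaric: W = nRΔT = (0.532)(8.314)(658) = 2910 J.
ΔU = nCᵥΔT with Cᵥ = 5R/2: ΔU = (0.532)(20.79)(658) = 7276 J.
Q = ΔU + W = 7276 + 2910 = 10186 J.

Q ≈ 10200 J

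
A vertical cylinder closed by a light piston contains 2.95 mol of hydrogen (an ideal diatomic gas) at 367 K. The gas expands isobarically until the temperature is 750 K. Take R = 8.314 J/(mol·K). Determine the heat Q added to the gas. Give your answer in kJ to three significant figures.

Q ≈ 32.9 kJ

Isobaric: W = nRΔT = (2.95)(8.314)(383) = 9394 J.
ΔU = nCᵥΔT with Cᵥ = 5R/2: ΔU = (2.95)(20.79)(383) = 23484 J.
Q = ΔU + W = 23484 + 9394 = 32878 J.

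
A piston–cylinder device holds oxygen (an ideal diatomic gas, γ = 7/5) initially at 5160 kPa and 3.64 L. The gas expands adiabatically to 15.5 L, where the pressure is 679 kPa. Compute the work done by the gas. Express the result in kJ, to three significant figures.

Adiabatic: W = (P₁V₁ − P₂V₂)/(γ − 1) with γ = 7/5.
P₁V₁ = 18782 J, P₂V₂ = 10524 J.
W = (18782 − 10524) / 0.4 = 20645 J.

W ≈ 20.6 kJ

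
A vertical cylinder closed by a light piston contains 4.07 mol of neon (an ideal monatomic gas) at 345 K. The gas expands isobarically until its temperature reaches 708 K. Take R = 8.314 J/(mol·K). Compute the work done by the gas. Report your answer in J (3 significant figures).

W ≈ 12300 J

Isobaric: W = P ΔV = nR ΔT.
W = (4.07)(8.314)(708 − 345) = 12283 J.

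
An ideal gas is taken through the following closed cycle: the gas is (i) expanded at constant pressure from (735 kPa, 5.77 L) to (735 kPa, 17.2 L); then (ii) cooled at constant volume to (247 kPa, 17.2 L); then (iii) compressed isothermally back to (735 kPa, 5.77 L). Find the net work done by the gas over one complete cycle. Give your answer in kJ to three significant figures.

Leg (i): W = PΔV = (735)(17.2 − 5.77) = 8401 J.
Leg (ii): W = 0.
Leg (iii): W = PᵢVᵢ ln(V_f/Vᵢ) = (4248) ln(5.77/17.2) = -4640 J.
W_net = 8401 − 4640 = 3761 J.

W_net ≈ 3.76 kJ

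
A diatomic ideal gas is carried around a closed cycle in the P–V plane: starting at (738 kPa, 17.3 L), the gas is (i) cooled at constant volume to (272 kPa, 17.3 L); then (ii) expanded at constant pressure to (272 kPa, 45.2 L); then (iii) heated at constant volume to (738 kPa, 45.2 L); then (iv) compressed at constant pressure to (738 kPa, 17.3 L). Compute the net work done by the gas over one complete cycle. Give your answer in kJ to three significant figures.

Constant-volume legs do no work.
W(ii) = (272)(45.2 − 17.3) = 7589 J; W(iv) = (738)(17.3 − 45.2) = -20590 J.
W_net = 7589 − 20590 = -13001 J (the counter-clockwise enclosed area).

W_net ≈ -13.0 kJ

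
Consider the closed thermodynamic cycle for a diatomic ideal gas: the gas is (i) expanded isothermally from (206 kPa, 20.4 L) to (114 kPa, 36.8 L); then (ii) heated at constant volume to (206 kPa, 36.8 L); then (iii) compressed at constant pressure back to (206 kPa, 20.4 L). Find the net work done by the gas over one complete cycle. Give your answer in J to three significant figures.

Leg (i): W = PᵢVᵢ ln(V_f/Vᵢ) = (4202) ln(36.8/20.4) = 2479 J.
Leg (ii): W = 0.
Leg (iii): W = PΔV = (206)(20.4 − 36.8) = -3378 J.
W_net = 2479 − 3378 = -899.1 J.

W_net ≈ -899 J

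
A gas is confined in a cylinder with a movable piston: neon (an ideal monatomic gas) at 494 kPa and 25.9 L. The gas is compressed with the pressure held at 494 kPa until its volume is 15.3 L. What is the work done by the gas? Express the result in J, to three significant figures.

Isobaric: W = P ΔV.
W = (494 kPa)(15.3 − 25.9 L) = (494)(-10.6) = -5236 J.

W ≈ -5240 J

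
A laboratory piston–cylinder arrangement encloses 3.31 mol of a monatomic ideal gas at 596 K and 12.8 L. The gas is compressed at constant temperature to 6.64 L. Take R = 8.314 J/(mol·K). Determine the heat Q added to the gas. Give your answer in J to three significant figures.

Q ≈ -10800 J

Isothermal ⇒ ΔU = 0, so Q = W = nRT ln(V₂/V₁).
Q = (3.31)(8.314)(596) ln(6.64/12.8) = 16402 × -0.6563 = -10765 J.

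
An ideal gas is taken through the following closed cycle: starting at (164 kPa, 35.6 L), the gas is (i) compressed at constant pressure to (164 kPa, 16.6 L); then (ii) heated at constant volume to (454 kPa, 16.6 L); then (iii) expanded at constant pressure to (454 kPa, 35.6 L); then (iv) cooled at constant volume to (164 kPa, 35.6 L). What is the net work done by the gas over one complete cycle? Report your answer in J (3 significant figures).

W_net ≈ 5510 J

Constant-volume legs do no work.
W(i) = (164)(16.6 − 35.6) = -3116 J; W(iii) = (454)(35.6 − 16.6) = 8626 J.
W_net = -3116 + 8626 = 5510 J (the clockwise enclosed area).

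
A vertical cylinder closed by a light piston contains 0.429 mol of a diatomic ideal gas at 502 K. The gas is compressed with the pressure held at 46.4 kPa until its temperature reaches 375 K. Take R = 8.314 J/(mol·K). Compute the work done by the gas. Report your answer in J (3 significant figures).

Isobaric: W = P ΔV = nR ΔT.
W = (0.429)(8.314)(375 − 502) = -453 J.

W ≈ -453 J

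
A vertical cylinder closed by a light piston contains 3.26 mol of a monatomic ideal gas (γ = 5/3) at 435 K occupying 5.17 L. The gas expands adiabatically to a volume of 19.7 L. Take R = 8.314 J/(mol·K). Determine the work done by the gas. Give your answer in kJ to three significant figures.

Adiabatic: TV^(γ−1) = const with γ = 5/3.
T₂ = T₁ (V₁/V₂)^(γ−1) = 435 × (5.17/19.7)^0.667 = 435 × 0.4099 = 178.3 K.
W_by = nCᵥ(T₁ − T₂) = (3.26)(12.47)(435 − 178.3) = 10436 J.

W ≈ 10.4 kJ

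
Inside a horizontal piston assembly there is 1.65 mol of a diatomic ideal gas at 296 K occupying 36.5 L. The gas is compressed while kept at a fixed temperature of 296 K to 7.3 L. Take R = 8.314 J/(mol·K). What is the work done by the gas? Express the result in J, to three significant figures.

W ≈ -6540 J

Isothermal: W = nRT ln(V₂/V₁).
W = (1.65)(8.314)(296) × ln(7.3/36.5)
  = 4061 × -1.609
W_by_gas = -6535 J.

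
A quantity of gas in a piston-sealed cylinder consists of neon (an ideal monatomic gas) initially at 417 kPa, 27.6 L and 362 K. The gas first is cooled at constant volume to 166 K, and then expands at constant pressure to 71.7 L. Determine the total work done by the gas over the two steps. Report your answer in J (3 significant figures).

W_total ≈ 8430 J

Step 1 (isochoric): W = 0 (constant volume).
After step 1: P = 191.2 kPa (V unchanged).
Step 2 (isobaric): W = PΔV = (191.2 kPa)(71.7 − 27.6 L) = 8433 J.
W_total = 0 + 8433 = 8433 J.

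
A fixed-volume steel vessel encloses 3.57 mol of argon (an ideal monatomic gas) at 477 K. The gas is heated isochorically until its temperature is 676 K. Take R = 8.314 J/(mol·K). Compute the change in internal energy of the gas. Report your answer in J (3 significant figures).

ΔU ≈ 8860 J

Constant volume ⇒ W = 0, so Q = ΔU = nCᵥΔT with Cᵥ = 3R/2 = 12.47 J/(mol·K).
ΔU = (3.57)(12.47)(676 − 477) = 8860 J.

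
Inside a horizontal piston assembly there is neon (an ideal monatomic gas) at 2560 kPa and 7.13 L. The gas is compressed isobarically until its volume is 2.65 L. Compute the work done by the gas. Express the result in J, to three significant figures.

W ≈ -11500 J

Isobaric: W = P ΔV.
W = (2560 kPa)(2.65 − 7.13 L) = (2560)(-4.48) = -11469 J.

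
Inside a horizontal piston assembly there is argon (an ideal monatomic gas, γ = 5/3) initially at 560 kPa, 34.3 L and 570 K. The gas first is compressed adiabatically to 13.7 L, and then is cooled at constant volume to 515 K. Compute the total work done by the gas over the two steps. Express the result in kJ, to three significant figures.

W_total ≈ -24.3 kJ

Step 1 (adiabatic): W = (P₁V₁ − P₂V₂)/(γ−1) = (19208 − 35416)/0.667 = -24312 J.
Step 2 (isochoric): W = 0 (constant volume).
W_total = -24312 + 0 = -24312 J.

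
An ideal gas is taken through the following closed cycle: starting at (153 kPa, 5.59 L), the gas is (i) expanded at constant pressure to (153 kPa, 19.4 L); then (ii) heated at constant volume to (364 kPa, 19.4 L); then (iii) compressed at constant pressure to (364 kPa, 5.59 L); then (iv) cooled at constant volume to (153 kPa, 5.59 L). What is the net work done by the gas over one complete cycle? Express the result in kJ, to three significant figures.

W_net ≈ -2.91 kJ

Constant-volume legs do no work.
W(i) = (153)(19.4 − 5.59) = 2113 J; W(iii) = (364)(5.59 − 19.4) = -5027 J.
W_net = 2113 − 5027 = -2914 J (the counter-clockwise enclosed area).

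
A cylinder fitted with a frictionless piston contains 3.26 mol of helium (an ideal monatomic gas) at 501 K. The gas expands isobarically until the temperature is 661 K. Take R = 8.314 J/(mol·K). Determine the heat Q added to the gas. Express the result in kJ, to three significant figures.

Q ≈ 10.8 kJ

Isobaric: W = nRΔT = (3.26)(8.314)(160) = 4337 J.
ΔU = nCᵥΔT with Cᵥ = 3R/2: ΔU = (3.26)(12.47)(160) = 6505 J.
Q = ΔU + W = 6505 + 4337 = 10841 J.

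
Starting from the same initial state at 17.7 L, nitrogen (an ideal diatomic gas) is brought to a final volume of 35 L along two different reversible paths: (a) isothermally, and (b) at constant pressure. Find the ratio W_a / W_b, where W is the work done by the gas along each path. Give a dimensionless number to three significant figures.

Path (a) isothermal: W = P₁V₁ ln(V₂/V₁) → W_a/(P₁V₁) = 0.6818.
Path (b) isobaric: W = P₁(V₂ − V₁) → W_b/(P₁V₁) = 0.9774.
W_a / W_b = 0.6818 / 0.9774 = 0.6975.

W_a / W_b ≈ 0.698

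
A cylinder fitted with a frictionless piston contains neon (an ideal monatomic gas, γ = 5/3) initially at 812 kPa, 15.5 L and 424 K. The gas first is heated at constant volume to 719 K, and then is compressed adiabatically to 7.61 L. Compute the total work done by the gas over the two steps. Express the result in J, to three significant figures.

Step 1 (isochoric): W = 0 (constant volume).
After step 1: P = 1377 kPa (V unchanged).
Step 2 (adiabatic): W = (P₁V₁ − P₂V₂)/(γ−1) = (21343 − 34294)/0.667 = -19427 J.
W_total = 0 − 19427 = -19427 J.

W_total ≈ -19400 J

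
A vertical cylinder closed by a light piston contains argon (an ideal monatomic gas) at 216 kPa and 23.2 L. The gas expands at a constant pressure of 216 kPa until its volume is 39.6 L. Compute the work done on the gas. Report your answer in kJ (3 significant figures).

Isobaric: W = P ΔV.
W = (216 kPa)(39.6 − 23.2 L) = (216)(16.4) = 3542 J.
Work on gas = −W_by = -3542 J.

W ≈ -3.54 kJ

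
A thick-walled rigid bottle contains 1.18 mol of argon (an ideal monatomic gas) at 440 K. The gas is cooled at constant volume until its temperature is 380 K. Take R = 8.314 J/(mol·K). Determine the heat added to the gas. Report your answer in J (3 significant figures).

Q ≈ -883 J

Constant volume ⇒ W = 0, so Q = ΔU = nCᵥΔT with Cᵥ = 3R/2 = 12.47 J/(mol·K).
ΔU = (1.18)(12.47)(380 − 440) = -882.9 J.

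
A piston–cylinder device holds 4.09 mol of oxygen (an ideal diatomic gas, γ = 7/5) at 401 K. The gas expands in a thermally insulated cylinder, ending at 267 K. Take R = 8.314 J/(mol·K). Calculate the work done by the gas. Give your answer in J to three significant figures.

Adiabatic ⇒ Q = 0, so W_by = −ΔU = nCᵥ(T₁ − T₂).
Cᵥ = 5R/2 = 20.79 J/(mol·K).
W = (4.09)(20.79)(401 − 267) = 11391 J.

W ≈ 11400 J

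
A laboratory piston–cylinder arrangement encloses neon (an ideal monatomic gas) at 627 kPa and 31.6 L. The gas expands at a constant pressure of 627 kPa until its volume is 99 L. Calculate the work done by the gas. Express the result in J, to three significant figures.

Isobaric: W = P ΔV.
W = (627 kPa)(99 − 31.6 L) = (627)(67.4) = 42260 J.

W ≈ 42300 J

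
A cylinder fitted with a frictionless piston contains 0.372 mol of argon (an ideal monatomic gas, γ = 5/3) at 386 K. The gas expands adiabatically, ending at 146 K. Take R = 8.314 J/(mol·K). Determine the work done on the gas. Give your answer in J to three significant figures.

Adiabatic ⇒ Q = 0, so W_by = −ΔU = nCᵥ(T₁ − T₂).
Cᵥ = 3R/2 = 12.47 J/(mol·K).
W = (0.372)(12.47)(386 − 146) = 1113 J.
Work on gas = −W_by = -1113 J.

W ≈ -1110 J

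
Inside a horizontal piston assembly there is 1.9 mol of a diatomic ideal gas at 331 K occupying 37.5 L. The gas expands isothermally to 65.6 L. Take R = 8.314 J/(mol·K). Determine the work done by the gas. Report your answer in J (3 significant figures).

W ≈ 2920 J

Isothermal: W = nRT ln(V₂/V₁).
W = (1.9)(8.314)(331) × ln(65.6/37.5)
  = 5229 × 0.5592
W_by_gas = 2924 J.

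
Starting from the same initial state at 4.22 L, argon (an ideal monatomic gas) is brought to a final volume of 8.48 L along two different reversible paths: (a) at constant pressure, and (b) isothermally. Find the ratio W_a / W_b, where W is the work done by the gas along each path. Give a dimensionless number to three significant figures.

W_a / W_b ≈ 1.45

Path (a) isobaric: W = P₁(V₂ − V₁) → W_a/(P₁V₁) = 1.009.
Path (b) isothermal: W = P₁V₁ ln(V₂/V₁) → W_b/(P₁V₁) = 0.6979.
W_a / W_b = 1.009 / 0.6979 = 1.447.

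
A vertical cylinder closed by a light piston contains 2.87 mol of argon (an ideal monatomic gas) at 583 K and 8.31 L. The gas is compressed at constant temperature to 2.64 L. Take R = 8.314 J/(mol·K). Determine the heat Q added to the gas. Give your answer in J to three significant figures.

Isothermal ⇒ ΔU = 0, so Q = W = nRT ln(V₂/V₁).
Q = (2.87)(8.314)(583) ln(2.64/8.31) = 13911 × -1.147 = -15952 J.

Q ≈ -16000 J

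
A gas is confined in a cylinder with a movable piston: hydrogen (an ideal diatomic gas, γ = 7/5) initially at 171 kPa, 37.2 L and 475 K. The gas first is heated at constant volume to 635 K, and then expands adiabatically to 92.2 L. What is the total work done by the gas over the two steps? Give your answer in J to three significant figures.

Step 1 (isochoric): W = 0 (constant volume).
After step 1: P = 228.6 kPa (V unchanged).
Step 2 (adiabatic): W = (P₁V₁ − P₂V₂)/(γ−1) = (8504 − 5915)/0.4 = 6473 J.
W_total = 0 + 6473 = 6473 J.

W_total ≈ 6470 J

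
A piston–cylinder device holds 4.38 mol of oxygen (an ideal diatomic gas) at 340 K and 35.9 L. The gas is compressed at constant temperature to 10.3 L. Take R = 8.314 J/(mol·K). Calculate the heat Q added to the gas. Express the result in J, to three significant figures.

Isothermal ⇒ ΔU = 0, so Q = W = nRT ln(V₂/V₁).
Q = (4.38)(8.314)(340) ln(10.3/35.9) = 12381 × -1.249 = -15459 J.

Q ≈ -15500 J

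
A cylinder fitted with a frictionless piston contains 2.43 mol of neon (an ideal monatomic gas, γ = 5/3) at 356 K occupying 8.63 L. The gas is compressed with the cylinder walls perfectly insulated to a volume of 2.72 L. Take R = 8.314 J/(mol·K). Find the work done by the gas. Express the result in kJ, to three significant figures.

W ≈ -12.5 kJ

Adiabatic: TV^(γ−1) = const with γ = 5/3.
T₂ = T₁ (V₁/V₂)^(γ−1) = 356 × (8.63/2.72)^0.667 = 356 × 2.159 = 768.7 K.
W_by = nCᵥ(T₁ − T₂) = (2.43)(12.47)(356 − 768.7) = -12506 J.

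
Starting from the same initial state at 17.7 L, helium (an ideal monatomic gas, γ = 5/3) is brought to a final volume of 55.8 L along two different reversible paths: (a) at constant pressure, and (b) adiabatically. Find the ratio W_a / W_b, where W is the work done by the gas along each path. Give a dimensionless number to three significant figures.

W_a / W_b ≈ 2.68

Path (a) isobaric: W = P₁(V₂ − V₁) → W_a/(P₁V₁) = 2.153.
Path (b) adiabatic: W = P₁V₁(1 − (V₁/V₂)^(γ−1))/(γ−1) → W_b/(P₁V₁) = 0.8023.
W_a / W_b = 2.153 / 0.8023 = 2.683.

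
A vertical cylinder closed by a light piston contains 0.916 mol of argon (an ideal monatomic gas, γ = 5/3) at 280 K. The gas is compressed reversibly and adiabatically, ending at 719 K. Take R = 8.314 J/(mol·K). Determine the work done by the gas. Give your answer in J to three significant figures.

Adiabatic ⇒ Q = 0, so W_by = −ΔU = nCᵥ(T₁ − T₂).
Cᵥ = 3R/2 = 12.47 J/(mol·K).
W = (0.916)(12.47)(280 − 719) = -5015 J.

W ≈ -5010 J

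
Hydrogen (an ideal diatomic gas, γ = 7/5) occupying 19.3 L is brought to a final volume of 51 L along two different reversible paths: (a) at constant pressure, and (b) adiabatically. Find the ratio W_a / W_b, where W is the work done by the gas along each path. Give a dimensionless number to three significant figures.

W_a / W_b ≈ 2.04

Path (a) isobaric: W = P₁(V₂ − V₁) → W_a/(P₁V₁) = 1.642.
Path (b) adiabatic: W = P₁V₁(1 − (V₁/V₂)^(γ−1))/(γ−1) → W_b/(P₁V₁) = 0.8051.
W_a / W_b = 1.642 / 0.8051 = 2.04.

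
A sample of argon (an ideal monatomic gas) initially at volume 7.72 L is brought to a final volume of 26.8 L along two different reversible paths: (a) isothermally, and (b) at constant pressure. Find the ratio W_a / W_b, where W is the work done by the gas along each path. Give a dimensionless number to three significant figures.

W_a / W_b ≈ 0.504

Path (a) isothermal: W = P₁V₁ ln(V₂/V₁) → W_a/(P₁V₁) = 1.245.
Path (b) isobaric: W = P₁(V₂ − V₁) → W_b/(P₁V₁) = 2.472.
W_a / W_b = 1.245 / 2.472 = 0.5036.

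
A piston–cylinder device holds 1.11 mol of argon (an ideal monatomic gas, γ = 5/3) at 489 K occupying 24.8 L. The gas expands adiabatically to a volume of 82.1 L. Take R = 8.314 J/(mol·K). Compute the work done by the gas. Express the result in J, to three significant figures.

W ≈ 3720 J

Adiabatic: TV^(γ−1) = const with γ = 5/3.
T₂ = T₁ (V₁/V₂)^(γ−1) = 489 × (24.8/82.1)^0.667 = 489 × 0.4502 = 220.1 K.
W_by = nCᵥ(T₁ − T₂) = (1.11)(12.47)(489 − 220.1) = 3722 J.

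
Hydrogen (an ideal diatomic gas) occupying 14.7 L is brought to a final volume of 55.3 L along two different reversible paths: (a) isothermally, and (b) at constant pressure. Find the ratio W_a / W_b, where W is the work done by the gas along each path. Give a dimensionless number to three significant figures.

W_a / W_b ≈ 0.480

Path (a) isothermal: W = P₁V₁ ln(V₂/V₁) → W_a/(P₁V₁) = 1.325.
Path (b) isobaric: W = P₁(V₂ − V₁) → W_b/(P₁V₁) = 2.762.
W_a / W_b = 1.325 / 2.762 = 0.4797.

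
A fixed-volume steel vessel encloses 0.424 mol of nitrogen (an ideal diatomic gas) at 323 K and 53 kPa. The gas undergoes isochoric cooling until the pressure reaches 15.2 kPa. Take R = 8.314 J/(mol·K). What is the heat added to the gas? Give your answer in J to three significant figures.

Constant volume ⇒ W = 0, so Q = ΔU = nCᵥΔT with Cᵥ = 5R/2 = 20.79 J/(mol·K).
At constant V, T₂/T₁ = P₂/P₁ ⇒ ΔT = T₁(P₂/P₁ − 1) = 323·(15.2/53 − 1) = -230.4 K.
ΔU = (0.424)(20.79)(-230.4) = -2030 J.

Q ≈ -2030 J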